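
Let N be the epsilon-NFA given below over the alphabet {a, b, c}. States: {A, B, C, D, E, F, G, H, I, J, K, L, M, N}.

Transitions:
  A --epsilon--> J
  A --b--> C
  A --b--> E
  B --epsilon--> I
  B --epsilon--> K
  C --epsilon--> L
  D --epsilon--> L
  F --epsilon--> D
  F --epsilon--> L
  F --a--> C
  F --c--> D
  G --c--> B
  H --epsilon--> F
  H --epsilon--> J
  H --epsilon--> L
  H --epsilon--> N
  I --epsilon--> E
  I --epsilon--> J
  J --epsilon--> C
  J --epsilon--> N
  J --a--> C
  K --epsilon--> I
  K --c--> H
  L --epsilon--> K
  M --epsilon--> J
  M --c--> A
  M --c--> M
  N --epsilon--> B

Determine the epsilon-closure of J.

Start with {J}.
From J via epsilon: add C, N.
From C via epsilon: add L.
From N via epsilon: add B.
From B via epsilon: add I, K.
From I via epsilon: add E.
No new states can be added; the closed set is {B, C, E, I, J, K, L, N}.

{B, C, E, I, J, K, L, N}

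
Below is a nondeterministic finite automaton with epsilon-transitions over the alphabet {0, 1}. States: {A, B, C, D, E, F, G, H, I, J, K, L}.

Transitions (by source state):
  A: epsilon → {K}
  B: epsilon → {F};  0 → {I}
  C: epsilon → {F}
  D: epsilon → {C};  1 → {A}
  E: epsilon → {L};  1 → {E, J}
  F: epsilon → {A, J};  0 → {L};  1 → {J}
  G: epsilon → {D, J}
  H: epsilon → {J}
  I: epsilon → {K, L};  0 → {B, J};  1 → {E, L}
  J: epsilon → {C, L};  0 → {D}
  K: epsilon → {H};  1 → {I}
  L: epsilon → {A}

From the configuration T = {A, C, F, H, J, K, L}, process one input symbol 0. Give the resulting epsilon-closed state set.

F on 0 → {L}.
J on 0 → {D}.
No 0-transition from A, C, H, K, L.
Union after reading 0: {D, L}.
Now take the epsilon-closure:
From D via epsilon: add C.
From L via epsilon: add A.
From A via epsilon: add K.
From C via epsilon: add F.
From F via epsilon: add J.
From K via epsilon: add H.
No new states can be added; the closed set is {A, C, D, F, H, J, K, L}.

{A, C, D, F, H, J, K, L}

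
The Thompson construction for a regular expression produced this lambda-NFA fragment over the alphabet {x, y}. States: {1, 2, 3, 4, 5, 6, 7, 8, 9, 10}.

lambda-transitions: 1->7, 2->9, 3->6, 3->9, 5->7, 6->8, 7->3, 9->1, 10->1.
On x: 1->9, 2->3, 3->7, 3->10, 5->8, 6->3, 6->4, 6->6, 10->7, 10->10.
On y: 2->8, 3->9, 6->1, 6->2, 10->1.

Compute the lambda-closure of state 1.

{1, 3, 6, 7, 8, 9}

Start with {1}.
From 1 via lambda: add 7.
From 7 via lambda: add 3.
From 3 via lambda: add 6, 9.
From 6 via lambda: add 8.
No new states can be added; the closed set is {1, 3, 6, 7, 8, 9}.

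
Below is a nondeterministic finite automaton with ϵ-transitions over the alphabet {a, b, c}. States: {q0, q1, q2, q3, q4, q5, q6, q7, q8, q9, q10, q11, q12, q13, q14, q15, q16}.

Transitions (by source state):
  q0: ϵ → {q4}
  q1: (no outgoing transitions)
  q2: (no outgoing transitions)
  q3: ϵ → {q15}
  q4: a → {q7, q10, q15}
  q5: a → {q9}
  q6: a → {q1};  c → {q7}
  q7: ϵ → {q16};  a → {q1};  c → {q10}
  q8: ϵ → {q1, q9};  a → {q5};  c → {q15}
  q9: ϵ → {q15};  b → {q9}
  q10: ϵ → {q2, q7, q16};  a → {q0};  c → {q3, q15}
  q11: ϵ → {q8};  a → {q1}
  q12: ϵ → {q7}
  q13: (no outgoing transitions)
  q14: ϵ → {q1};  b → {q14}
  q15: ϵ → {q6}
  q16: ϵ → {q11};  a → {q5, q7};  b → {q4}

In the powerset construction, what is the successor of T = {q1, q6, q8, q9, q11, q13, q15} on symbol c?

{q1, q6, q7, q8, q9, q11, q15, q16}

q6 on c → {q7}.
q8 on c → {q15}.
No c-transition from q1, q9, q11, q13, q15.
Union after reading c: {q7, q15}.
Now take the ϵ-closure:
From q7 via ϵ: add q16.
From q15 via ϵ: add q6.
From q16 via ϵ: add q11.
From q11 via ϵ: add q8.
From q8 via ϵ: add q1, q9.
No new states can be added; the closed set is {q1, q6, q7, q8, q9, q11, q15, q16}.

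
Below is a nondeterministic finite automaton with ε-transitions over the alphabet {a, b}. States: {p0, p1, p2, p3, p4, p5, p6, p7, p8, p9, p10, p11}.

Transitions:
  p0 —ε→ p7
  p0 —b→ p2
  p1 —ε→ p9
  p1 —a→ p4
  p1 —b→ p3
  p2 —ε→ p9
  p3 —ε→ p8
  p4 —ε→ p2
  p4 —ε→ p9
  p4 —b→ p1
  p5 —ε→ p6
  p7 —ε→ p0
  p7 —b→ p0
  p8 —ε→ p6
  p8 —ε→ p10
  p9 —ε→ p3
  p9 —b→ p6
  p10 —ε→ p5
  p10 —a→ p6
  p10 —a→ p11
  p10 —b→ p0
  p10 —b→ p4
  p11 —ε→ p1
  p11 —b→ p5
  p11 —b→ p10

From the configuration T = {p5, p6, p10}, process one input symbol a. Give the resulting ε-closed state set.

p10 on a → {p6, p11}.
No a-transition from p5, p6.
Union after reading a: {p6, p11}.
Now take the ε-closure:
From p11 via ε: add p1.
From p1 via ε: add p9.
From p9 via ε: add p3.
From p3 via ε: add p8.
From p8 via ε: add p10.
From p10 via ε: add p5.
No new states can be added; the closed set is {p1, p3, p5, p6, p8, p9, p10, p11}.

{p1, p3, p5, p6, p8, p9, p10, p11}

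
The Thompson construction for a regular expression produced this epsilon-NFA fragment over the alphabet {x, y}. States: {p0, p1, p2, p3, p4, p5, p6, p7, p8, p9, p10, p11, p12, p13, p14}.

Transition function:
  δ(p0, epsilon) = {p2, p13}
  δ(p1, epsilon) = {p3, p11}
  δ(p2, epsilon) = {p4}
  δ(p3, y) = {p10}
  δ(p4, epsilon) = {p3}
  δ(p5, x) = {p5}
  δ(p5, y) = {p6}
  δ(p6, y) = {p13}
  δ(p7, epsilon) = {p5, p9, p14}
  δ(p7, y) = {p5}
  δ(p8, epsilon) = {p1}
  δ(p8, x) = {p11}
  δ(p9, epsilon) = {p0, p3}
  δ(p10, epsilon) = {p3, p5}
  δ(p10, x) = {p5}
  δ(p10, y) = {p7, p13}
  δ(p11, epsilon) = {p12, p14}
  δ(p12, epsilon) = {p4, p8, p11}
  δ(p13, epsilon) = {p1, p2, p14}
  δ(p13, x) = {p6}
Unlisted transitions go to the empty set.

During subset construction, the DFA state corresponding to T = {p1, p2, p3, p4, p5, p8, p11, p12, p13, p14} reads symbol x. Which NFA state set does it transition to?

p5 on x → {p5}.
p8 on x → {p11}.
p13 on x → {p6}.
No x-transition from p1, p2, p3, p4, p11, p12, p14.
Union after reading x: {p5, p6, p11}.
Now take the epsilon-closure:
From p11 via epsilon: add p12, p14.
From p12 via epsilon: add p4, p8.
From p4 via epsilon: add p3.
From p8 via epsilon: add p1.
No new states can be added; the closed set is {p1, p3, p4, p5, p6, p8, p11, p12, p14}.

{p1, p3, p4, p5, p6, p8, p11, p12, p14}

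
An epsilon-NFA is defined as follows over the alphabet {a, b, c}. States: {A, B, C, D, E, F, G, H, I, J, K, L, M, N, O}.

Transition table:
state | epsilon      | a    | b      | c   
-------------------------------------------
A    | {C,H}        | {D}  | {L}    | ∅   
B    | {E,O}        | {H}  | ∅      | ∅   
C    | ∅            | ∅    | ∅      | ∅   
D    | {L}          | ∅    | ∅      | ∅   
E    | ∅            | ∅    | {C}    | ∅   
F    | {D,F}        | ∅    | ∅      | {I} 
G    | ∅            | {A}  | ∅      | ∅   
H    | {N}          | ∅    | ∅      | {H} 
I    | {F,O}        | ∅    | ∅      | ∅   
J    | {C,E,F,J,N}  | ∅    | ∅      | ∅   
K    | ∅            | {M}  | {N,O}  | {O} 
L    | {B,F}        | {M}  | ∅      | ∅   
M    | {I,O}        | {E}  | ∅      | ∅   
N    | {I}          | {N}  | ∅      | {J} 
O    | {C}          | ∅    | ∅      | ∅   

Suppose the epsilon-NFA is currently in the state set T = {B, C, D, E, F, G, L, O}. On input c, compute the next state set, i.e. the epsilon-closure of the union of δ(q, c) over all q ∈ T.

F on c → {I}.
No c-transition from B, C, D, E, G, L, O.
Union after reading c: {I}.
Now take the epsilon-closure:
From I via epsilon: add F, O.
From F via epsilon: add D.
From O via epsilon: add C.
From D via epsilon: add L.
From L via epsilon: add B.
From B via epsilon: add E.
No new states can be added; the closed set is {B, C, D, E, F, I, L, O}.

{B, C, D, E, F, I, L, O}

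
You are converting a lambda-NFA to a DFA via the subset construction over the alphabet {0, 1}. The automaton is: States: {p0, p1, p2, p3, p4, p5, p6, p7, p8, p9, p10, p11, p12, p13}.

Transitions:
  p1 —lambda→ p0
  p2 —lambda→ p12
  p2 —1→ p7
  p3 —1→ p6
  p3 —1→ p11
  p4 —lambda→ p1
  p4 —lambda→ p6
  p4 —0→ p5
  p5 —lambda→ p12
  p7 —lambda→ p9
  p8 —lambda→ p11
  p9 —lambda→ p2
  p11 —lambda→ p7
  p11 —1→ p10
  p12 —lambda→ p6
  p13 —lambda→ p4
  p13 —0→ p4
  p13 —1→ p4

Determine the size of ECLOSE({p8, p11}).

7

Start with {p8, p11}.
From p11 via lambda: add p7.
From p7 via lambda: add p9.
From p9 via lambda: add p2.
From p2 via lambda: add p12.
From p12 via lambda: add p6.
lambda-closure = {p2, p6, p7, p8, p9, p11, p12}, which has 7 states.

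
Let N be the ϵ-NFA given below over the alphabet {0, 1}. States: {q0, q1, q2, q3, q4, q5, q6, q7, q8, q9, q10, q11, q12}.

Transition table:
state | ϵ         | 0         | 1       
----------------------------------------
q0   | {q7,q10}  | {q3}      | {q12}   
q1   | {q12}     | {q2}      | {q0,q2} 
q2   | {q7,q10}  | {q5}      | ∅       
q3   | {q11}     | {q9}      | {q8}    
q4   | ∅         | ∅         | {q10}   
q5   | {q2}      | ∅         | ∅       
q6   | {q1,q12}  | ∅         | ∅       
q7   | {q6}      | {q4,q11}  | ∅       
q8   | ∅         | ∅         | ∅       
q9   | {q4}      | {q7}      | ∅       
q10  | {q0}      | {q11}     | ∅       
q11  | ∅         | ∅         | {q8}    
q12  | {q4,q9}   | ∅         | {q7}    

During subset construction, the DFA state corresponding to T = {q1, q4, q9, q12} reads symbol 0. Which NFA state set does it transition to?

{q0, q1, q2, q4, q6, q7, q9, q10, q12}

q1 on 0 → {q2}.
q9 on 0 → {q7}.
No 0-transition from q4, q12.
Union after reading 0: {q2, q7}.
Now take the ϵ-closure:
From q2 via ϵ: add q10.
From q7 via ϵ: add q6.
From q6 via ϵ: add q1, q12.
From q10 via ϵ: add q0.
From q12 via ϵ: add q4, q9.
No new states can be added; the closed set is {q0, q1, q2, q4, q6, q7, q9, q10, q12}.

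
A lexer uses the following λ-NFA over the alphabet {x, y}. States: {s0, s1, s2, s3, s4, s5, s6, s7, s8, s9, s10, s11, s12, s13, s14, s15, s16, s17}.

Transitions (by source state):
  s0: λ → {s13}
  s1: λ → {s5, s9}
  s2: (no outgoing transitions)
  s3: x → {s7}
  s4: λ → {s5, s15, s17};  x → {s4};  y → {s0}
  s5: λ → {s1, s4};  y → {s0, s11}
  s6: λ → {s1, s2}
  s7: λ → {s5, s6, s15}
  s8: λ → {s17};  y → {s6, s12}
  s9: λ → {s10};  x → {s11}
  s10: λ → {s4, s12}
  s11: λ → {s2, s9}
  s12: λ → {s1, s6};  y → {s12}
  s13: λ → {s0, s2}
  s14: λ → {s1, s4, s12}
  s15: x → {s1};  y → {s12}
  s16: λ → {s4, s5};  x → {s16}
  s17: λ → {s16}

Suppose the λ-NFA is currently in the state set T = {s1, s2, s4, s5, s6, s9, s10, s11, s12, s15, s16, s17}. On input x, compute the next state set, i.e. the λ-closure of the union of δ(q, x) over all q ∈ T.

{s1, s2, s4, s5, s6, s9, s10, s11, s12, s15, s16, s17}

s4 on x → {s4}.
s9 on x → {s11}.
s15 on x → {s1}.
s16 on x → {s16}.
No x-transition from s1, s2, s5, s6, s10, s11, s12, s17.
Union after reading x: {s1, s4, s11, s16}.
Now take the λ-closure:
From s1 via λ: add s5, s9.
From s4 via λ: add s15, s17.
From s11 via λ: add s2.
From s9 via λ: add s10.
From s10 via λ: add s12.
From s12 via λ: add s6.
No new states can be added; the closed set is {s1, s2, s4, s5, s6, s9, s10, s11, s12, s15, s16, s17}.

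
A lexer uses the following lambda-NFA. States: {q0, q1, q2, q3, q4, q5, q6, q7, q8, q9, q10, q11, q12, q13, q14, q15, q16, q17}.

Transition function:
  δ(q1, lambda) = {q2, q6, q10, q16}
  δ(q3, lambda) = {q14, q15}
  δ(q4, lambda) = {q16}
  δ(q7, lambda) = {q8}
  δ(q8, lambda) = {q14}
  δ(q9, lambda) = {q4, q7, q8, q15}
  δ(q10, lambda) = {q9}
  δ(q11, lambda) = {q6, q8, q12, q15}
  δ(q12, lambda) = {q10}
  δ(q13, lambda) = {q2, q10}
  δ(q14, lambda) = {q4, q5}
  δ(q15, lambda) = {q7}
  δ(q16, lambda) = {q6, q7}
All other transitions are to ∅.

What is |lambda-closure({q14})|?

Start with {q14}.
From q14 via lambda: add q4, q5.
From q4 via lambda: add q16.
From q16 via lambda: add q6, q7.
From q7 via lambda: add q8.
lambda-closure = {q4, q5, q6, q7, q8, q14, q16}, which has 7 states.

7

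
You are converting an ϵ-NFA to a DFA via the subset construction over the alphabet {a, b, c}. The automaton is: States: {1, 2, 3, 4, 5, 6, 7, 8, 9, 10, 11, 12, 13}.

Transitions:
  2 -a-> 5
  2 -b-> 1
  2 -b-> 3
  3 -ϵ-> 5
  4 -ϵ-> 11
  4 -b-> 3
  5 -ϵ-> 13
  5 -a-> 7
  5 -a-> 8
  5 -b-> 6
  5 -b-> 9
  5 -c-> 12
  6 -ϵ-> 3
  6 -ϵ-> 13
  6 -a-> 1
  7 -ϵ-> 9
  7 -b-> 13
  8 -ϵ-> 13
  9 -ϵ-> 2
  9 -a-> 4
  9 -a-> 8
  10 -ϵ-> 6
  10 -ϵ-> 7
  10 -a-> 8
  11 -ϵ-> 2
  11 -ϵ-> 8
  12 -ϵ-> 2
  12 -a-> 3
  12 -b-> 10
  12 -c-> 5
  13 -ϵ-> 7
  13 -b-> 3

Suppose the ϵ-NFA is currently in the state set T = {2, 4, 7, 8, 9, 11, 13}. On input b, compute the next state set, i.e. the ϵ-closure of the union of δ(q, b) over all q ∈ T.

2 on b → {1, 3}.
4 on b → {3}.
7 on b → {13}.
13 on b → {3}.
No b-transition from 8, 9, 11.
Union after reading b: {1, 3, 13}.
Now take the ϵ-closure:
From 3 via ϵ: add 5.
From 13 via ϵ: add 7.
From 7 via ϵ: add 9.
From 9 via ϵ: add 2.
No new states can be added; the closed set is {1, 2, 3, 5, 7, 9, 13}.

{1, 2, 3, 5, 7, 9, 13}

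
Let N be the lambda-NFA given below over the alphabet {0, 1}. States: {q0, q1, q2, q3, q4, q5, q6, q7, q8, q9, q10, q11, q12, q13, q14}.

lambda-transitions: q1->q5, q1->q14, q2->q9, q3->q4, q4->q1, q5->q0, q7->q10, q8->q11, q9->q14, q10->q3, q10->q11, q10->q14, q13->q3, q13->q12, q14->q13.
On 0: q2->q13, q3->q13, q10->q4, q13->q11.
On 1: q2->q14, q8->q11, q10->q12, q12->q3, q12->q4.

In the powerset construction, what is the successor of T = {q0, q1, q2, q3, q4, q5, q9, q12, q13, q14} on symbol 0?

q2 on 0 → {q13}.
q3 on 0 → {q13}.
q13 on 0 → {q11}.
No 0-transition from q0, q1, q4, q5, q9, q12, q14.
Union after reading 0: {q11, q13}.
Now take the lambda-closure:
From q13 via lambda: add q3, q12.
From q3 via lambda: add q4.
From q4 via lambda: add q1.
From q1 via lambda: add q5, q14.
From q5 via lambda: add q0.
No new states can be added; the closed set is {q0, q1, q3, q4, q5, q11, q12, q13, q14}.

{q0, q1, q3, q4, q5, q11, q12, q13, q14}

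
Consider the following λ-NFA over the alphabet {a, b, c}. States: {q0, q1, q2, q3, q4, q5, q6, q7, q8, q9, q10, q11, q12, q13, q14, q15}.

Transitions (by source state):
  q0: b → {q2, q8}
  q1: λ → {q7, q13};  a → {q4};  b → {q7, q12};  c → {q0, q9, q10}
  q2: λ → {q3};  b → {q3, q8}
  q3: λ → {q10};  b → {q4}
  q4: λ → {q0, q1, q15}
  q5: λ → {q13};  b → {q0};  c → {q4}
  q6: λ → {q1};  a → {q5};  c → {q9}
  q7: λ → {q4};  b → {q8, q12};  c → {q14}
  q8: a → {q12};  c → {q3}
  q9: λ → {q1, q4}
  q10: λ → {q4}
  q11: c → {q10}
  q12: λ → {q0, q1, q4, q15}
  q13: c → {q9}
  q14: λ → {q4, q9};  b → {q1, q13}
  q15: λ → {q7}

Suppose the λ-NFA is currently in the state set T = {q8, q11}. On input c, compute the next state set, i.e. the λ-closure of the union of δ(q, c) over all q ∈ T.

{q0, q1, q3, q4, q7, q10, q13, q15}

q8 on c → {q3}.
q11 on c → {q10}.
Union after reading c: {q3, q10}.
Now take the λ-closure:
From q10 via λ: add q4.
From q4 via λ: add q0, q1, q15.
From q1 via λ: add q7, q13.
No new states can be added; the closed set is {q0, q1, q3, q4, q7, q10, q13, q15}.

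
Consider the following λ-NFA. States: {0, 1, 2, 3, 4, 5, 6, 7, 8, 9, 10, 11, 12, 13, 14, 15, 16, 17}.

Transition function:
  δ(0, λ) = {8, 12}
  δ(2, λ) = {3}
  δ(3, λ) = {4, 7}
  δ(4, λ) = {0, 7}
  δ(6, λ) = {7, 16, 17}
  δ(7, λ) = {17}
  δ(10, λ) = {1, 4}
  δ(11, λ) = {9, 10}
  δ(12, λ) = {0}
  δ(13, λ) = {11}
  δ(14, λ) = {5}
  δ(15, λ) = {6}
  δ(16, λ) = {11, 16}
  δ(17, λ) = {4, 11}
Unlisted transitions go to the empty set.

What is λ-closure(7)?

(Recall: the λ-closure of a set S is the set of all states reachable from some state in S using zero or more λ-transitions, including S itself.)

Start with {7}.
From 7 via λ: add 17.
From 17 via λ: add 4, 11.
From 4 via λ: add 0.
From 11 via λ: add 9, 10.
From 0 via λ: add 8, 12.
From 10 via λ: add 1.
No new states can be added; the closed set is {0, 1, 4, 7, 8, 9, 10, 11, 12, 17}.

{0, 1, 4, 7, 8, 9, 10, 11, 12, 17}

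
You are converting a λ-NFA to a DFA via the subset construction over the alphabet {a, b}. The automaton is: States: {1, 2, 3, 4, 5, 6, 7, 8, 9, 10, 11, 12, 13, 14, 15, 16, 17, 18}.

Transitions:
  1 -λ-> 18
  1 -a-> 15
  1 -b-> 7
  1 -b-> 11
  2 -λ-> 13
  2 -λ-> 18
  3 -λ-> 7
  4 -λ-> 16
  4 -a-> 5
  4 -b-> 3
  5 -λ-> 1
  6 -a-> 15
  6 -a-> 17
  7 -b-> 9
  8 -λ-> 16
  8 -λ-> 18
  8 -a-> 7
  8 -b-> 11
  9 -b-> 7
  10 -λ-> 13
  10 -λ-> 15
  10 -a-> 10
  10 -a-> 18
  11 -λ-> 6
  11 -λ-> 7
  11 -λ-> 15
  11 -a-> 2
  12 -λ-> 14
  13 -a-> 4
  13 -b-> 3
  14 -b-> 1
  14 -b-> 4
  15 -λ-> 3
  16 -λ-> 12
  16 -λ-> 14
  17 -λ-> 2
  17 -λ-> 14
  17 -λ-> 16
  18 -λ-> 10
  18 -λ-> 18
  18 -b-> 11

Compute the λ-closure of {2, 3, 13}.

{2, 3, 7, 10, 13, 15, 18}

Start with {2, 3, 13}.
From 2 via λ: add 18.
From 3 via λ: add 7.
From 18 via λ: add 10.
From 10 via λ: add 15.
No new states can be added; the closed set is {2, 3, 7, 10, 13, 15, 18}.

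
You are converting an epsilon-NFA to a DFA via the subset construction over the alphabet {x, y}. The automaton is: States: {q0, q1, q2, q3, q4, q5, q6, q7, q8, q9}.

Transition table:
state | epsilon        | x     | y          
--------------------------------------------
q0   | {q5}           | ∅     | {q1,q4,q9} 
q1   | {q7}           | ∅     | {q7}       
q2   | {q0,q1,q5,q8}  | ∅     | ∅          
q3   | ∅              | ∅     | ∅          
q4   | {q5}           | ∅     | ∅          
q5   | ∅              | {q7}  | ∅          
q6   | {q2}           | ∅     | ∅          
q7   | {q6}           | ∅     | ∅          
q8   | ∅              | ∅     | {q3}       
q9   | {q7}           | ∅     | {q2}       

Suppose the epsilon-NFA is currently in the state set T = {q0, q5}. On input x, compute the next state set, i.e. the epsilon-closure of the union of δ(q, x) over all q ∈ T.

{q0, q1, q2, q5, q6, q7, q8}

q5 on x → {q7}.
No x-transition from q0.
Union after reading x: {q7}.
Now take the epsilon-closure:
From q7 via epsilon: add q6.
From q6 via epsilon: add q2.
From q2 via epsilon: add q0, q1, q5, q8.
No new states can be added; the closed set is {q0, q1, q2, q5, q6, q7, q8}.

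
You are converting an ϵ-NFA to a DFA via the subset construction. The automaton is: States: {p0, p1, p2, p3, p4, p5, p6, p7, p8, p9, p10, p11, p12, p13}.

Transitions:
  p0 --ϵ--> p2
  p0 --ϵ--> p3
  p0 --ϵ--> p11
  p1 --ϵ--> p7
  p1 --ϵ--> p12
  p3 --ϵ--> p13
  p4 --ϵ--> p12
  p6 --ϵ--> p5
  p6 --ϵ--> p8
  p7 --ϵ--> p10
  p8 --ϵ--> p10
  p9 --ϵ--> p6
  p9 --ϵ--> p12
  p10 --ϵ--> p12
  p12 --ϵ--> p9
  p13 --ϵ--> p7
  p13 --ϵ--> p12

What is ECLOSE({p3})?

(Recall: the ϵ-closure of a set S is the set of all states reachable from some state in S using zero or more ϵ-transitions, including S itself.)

Start with {p3}.
From p3 via ϵ: add p13.
From p13 via ϵ: add p7, p12.
From p7 via ϵ: add p10.
From p12 via ϵ: add p9.
From p9 via ϵ: add p6.
From p6 via ϵ: add p5, p8.
No new states can be added; the closed set is {p3, p5, p6, p7, p8, p9, p10, p12, p13}.

{p3, p5, p6, p7, p8, p9, p10, p12, p13}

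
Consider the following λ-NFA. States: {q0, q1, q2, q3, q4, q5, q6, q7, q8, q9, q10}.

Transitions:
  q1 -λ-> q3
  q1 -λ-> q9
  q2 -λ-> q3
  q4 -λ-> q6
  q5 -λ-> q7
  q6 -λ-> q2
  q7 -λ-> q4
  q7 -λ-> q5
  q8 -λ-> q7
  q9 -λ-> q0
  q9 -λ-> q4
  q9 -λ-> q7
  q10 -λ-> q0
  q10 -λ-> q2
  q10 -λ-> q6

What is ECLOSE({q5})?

{q2, q3, q4, q5, q6, q7}

Start with {q5}.
From q5 via λ: add q7.
From q7 via λ: add q4.
From q4 via λ: add q6.
From q6 via λ: add q2.
From q2 via λ: add q3.
No new states can be added; the closed set is {q2, q3, q4, q5, q6, q7}.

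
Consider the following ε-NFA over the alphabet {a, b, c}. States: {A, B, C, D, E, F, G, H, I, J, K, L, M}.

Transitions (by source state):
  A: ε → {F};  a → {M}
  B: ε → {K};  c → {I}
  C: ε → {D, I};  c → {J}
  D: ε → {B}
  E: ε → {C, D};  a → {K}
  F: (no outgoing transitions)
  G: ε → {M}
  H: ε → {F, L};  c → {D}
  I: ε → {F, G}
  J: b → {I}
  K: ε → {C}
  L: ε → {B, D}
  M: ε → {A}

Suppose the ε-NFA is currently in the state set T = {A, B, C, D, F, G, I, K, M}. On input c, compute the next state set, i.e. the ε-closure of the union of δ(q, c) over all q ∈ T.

B on c → {I}.
C on c → {J}.
No c-transition from A, D, F, G, I, K, M.
Union after reading c: {I, J}.
Now take the ε-closure:
From I via ε: add F, G.
From G via ε: add M.
From M via ε: add A.
No new states can be added; the closed set is {A, F, G, I, J, M}.

{A, F, G, I, J, M}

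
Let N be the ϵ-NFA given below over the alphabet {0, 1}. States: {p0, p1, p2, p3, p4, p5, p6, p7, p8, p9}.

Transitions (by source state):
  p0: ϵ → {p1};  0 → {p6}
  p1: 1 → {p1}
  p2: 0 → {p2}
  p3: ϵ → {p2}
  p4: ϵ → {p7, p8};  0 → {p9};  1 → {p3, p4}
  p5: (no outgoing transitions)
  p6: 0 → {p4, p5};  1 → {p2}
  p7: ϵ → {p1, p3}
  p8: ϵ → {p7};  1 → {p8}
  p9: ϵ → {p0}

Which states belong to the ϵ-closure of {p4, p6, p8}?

Start with {p4, p6, p8}.
From p4 via ϵ: add p7.
From p7 via ϵ: add p1, p3.
From p3 via ϵ: add p2.
No new states can be added; the closed set is {p1, p2, p3, p4, p6, p7, p8}.

{p1, p2, p3, p4, p6, p7, p8}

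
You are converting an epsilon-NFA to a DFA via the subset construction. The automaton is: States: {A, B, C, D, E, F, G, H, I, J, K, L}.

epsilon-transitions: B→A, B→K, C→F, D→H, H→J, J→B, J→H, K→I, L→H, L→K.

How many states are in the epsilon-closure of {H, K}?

6

Start with {H, K}.
From H via epsilon: add J.
From K via epsilon: add I.
From J via epsilon: add B.
From B via epsilon: add A.
epsilon-closure = {A, B, H, I, J, K}, which has 6 states.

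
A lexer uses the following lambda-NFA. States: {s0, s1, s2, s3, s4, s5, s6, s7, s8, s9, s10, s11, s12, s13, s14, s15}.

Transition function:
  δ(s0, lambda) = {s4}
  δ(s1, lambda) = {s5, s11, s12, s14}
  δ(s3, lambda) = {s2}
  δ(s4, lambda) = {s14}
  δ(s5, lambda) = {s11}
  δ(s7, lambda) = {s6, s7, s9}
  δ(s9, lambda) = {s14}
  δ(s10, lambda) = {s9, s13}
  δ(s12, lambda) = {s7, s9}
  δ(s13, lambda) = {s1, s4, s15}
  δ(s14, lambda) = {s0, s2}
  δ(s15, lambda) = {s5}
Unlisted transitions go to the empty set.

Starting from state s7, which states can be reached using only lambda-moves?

Start with {s7}.
From s7 via lambda: add s6, s9.
From s9 via lambda: add s14.
From s14 via lambda: add s0, s2.
From s0 via lambda: add s4.
No new states can be added; the closed set is {s0, s2, s4, s6, s7, s9, s14}.

{s0, s2, s4, s6, s7, s9, s14}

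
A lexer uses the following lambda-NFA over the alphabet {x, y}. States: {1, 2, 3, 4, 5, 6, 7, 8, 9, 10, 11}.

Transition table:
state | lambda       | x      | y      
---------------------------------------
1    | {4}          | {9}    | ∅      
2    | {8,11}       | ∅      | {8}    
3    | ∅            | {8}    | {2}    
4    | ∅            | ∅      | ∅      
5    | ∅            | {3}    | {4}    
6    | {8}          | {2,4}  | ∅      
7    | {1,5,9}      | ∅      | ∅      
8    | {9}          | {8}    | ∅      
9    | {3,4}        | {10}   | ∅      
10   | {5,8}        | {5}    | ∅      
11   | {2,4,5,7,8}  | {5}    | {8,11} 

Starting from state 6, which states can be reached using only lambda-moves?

Start with {6}.
From 6 via lambda: add 8.
From 8 via lambda: add 9.
From 9 via lambda: add 3, 4.
No new states can be added; the closed set is {3, 4, 6, 8, 9}.

{3, 4, 6, 8, 9}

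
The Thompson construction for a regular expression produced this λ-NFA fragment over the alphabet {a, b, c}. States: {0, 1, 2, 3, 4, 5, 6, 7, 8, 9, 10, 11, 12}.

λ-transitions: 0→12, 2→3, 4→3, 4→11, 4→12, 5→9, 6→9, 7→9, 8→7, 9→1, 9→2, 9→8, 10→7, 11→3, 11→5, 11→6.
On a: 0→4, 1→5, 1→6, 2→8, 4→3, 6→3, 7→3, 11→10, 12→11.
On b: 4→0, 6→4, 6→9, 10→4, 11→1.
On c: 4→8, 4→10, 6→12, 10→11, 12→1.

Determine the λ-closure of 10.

Start with {10}.
From 10 via λ: add 7.
From 7 via λ: add 9.
From 9 via λ: add 1, 2, 8.
From 2 via λ: add 3.
No new states can be added; the closed set is {1, 2, 3, 7, 8, 9, 10}.

{1, 2, 3, 7, 8, 9, 10}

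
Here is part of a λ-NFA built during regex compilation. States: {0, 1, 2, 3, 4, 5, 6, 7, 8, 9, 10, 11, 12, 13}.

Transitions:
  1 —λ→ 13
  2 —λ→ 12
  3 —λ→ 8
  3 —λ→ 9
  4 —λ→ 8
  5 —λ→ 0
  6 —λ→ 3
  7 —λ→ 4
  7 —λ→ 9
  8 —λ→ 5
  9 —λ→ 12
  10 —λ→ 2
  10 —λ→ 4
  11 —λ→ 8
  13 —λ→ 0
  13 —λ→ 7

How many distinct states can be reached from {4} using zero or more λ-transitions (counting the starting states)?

4

Start with {4}.
From 4 via λ: add 8.
From 8 via λ: add 5.
From 5 via λ: add 0.
λ-closure = {0, 4, 5, 8}, which has 4 states.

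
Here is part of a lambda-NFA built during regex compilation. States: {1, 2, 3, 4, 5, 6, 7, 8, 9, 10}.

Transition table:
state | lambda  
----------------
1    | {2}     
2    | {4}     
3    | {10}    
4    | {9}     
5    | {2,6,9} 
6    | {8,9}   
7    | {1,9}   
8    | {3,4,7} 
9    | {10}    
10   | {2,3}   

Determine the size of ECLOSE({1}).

6

Start with {1}.
From 1 via lambda: add 2.
From 2 via lambda: add 4.
From 4 via lambda: add 9.
From 9 via lambda: add 10.
From 10 via lambda: add 3.
lambda-closure = {1, 2, 3, 4, 9, 10}, which has 6 states.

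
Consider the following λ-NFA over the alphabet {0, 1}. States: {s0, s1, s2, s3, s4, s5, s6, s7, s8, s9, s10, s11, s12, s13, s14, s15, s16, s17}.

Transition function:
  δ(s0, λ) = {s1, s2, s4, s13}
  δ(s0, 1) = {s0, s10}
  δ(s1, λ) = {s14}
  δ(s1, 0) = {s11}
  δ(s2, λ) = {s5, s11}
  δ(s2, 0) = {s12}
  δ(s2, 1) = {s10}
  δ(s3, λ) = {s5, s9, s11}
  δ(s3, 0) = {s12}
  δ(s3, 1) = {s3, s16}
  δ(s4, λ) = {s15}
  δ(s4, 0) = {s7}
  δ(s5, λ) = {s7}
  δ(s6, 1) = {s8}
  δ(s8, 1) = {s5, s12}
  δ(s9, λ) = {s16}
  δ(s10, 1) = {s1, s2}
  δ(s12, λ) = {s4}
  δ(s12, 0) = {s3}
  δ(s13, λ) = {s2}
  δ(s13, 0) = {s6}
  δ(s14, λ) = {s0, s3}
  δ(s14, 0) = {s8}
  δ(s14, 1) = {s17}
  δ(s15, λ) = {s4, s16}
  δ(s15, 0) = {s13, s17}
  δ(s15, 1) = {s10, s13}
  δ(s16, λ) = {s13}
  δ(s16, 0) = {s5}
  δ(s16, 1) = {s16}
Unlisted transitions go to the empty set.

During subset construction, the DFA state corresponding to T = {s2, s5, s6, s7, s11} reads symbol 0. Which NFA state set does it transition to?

s2 on 0 → {s12}.
No 0-transition from s5, s6, s7, s11.
Union after reading 0: {s12}.
Now take the λ-closure:
From s12 via λ: add s4.
From s4 via λ: add s15.
From s15 via λ: add s16.
From s16 via λ: add s13.
From s13 via λ: add s2.
From s2 via λ: add s5, s11.
From s5 via λ: add s7.
No new states can be added; the closed set is {s2, s4, s5, s7, s11, s12, s13, s15, s16}.

{s2, s4, s5, s7, s11, s12, s13, s15, s16}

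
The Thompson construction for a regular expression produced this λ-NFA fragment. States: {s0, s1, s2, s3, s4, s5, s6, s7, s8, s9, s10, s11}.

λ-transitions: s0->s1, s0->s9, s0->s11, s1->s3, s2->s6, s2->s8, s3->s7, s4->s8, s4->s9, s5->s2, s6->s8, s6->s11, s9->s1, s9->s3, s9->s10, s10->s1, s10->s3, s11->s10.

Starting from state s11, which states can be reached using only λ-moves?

{s1, s3, s7, s10, s11}

Start with {s11}.
From s11 via λ: add s10.
From s10 via λ: add s1, s3.
From s3 via λ: add s7.
No new states can be added; the closed set is {s1, s3, s7, s10, s11}.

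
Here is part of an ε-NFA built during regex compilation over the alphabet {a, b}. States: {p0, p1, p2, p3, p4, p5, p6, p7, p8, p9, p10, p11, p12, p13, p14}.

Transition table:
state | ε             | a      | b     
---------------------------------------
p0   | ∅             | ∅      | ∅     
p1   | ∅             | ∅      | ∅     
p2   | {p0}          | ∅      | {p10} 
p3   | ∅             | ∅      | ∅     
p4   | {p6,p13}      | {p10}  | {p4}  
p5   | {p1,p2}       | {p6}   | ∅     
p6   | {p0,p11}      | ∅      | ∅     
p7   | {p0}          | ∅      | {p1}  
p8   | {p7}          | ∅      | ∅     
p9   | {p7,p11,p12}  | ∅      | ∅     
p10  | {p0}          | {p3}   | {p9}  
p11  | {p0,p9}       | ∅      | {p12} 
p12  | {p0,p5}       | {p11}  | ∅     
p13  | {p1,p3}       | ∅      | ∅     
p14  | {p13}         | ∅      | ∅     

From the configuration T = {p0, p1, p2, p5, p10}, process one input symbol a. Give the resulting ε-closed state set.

p5 on a → {p6}.
p10 on a → {p3}.
No a-transition from p0, p1, p2.
Union after reading a: {p3, p6}.
Now take the ε-closure:
From p6 via ε: add p0, p11.
From p11 via ε: add p9.
From p9 via ε: add p7, p12.
From p12 via ε: add p5.
From p5 via ε: add p1, p2.
No new states can be added; the closed set is {p0, p1, p2, p3, p5, p6, p7, p9, p11, p12}.

{p0, p1, p2, p3, p5, p6, p7, p9, p11, p12}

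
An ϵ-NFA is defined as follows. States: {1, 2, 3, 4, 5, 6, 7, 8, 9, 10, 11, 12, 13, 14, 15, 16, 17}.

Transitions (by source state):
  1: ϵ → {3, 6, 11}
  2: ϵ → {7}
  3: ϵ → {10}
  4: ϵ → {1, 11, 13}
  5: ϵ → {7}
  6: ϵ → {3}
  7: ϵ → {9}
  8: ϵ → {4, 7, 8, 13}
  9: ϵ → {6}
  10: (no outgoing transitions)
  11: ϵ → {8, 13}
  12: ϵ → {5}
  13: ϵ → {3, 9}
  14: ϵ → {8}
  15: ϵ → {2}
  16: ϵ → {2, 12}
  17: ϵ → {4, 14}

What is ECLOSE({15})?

{2, 3, 6, 7, 9, 10, 15}

Start with {15}.
From 15 via ϵ: add 2.
From 2 via ϵ: add 7.
From 7 via ϵ: add 9.
From 9 via ϵ: add 6.
From 6 via ϵ: add 3.
From 3 via ϵ: add 10.
No new states can be added; the closed set is {2, 3, 6, 7, 9, 10, 15}.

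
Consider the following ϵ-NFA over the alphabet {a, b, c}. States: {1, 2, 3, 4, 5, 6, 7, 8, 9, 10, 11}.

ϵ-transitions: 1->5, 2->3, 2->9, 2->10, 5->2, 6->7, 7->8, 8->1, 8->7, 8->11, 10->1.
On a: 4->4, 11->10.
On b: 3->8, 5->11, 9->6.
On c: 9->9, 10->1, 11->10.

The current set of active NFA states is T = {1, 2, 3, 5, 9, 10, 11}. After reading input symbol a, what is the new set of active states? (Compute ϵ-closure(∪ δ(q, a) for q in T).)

{1, 2, 3, 5, 9, 10}

11 on a → {10}.
No a-transition from 1, 2, 3, 5, 9, 10.
Union after reading a: {10}.
Now take the ϵ-closure:
From 10 via ϵ: add 1.
From 1 via ϵ: add 5.
From 5 via ϵ: add 2.
From 2 via ϵ: add 3, 9.
No new states can be added; the closed set is {1, 2, 3, 5, 9, 10}.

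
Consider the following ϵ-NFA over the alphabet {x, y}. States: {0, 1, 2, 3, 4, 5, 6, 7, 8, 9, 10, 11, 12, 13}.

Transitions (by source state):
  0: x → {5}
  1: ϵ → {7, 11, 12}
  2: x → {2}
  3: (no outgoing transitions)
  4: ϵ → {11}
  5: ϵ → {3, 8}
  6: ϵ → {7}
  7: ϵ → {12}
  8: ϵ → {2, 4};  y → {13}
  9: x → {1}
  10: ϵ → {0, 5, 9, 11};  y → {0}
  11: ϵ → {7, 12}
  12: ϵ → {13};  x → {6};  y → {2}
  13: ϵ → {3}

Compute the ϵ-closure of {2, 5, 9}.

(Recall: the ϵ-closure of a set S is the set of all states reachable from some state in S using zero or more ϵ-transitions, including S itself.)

Start with {2, 5, 9}.
From 5 via ϵ: add 3, 8.
From 8 via ϵ: add 4.
From 4 via ϵ: add 11.
From 11 via ϵ: add 7, 12.
From 12 via ϵ: add 13.
No new states can be added; the closed set is {2, 3, 4, 5, 7, 8, 9, 11, 12, 13}.

{2, 3, 4, 5, 7, 8, 9, 11, 12, 13}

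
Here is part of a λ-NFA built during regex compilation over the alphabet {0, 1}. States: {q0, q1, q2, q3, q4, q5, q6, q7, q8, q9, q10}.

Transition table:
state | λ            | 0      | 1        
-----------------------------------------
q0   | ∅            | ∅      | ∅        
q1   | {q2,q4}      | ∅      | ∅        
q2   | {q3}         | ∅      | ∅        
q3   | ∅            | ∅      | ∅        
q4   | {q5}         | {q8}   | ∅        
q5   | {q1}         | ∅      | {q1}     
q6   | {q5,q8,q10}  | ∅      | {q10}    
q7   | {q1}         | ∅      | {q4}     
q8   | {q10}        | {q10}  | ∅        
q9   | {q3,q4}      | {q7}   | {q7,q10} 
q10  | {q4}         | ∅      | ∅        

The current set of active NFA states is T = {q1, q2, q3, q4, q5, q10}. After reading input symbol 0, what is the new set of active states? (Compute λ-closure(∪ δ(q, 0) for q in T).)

q4 on 0 → {q8}.
No 0-transition from q1, q2, q3, q5, q10.
Union after reading 0: {q8}.
Now take the λ-closure:
From q8 via λ: add q10.
From q10 via λ: add q4.
From q4 via λ: add q5.
From q5 via λ: add q1.
From q1 via λ: add q2.
From q2 via λ: add q3.
No new states can be added; the closed set is {q1, q2, q3, q4, q5, q8, q10}.

{q1, q2, q3, q4, q5, q8, q10}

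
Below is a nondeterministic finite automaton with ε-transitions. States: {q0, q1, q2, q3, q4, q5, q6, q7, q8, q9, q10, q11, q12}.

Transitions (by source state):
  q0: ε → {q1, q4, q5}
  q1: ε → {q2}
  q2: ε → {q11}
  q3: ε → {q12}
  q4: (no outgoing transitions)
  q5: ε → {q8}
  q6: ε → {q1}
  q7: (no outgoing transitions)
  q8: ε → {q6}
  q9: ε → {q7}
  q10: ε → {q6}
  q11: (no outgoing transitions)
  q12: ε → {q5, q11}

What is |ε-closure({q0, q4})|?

8

Start with {q0, q4}.
From q0 via ε: add q1, q5.
From q1 via ε: add q2.
From q5 via ε: add q8.
From q2 via ε: add q11.
From q8 via ε: add q6.
ε-closure = {q0, q1, q2, q4, q5, q6, q8, q11}, which has 8 states.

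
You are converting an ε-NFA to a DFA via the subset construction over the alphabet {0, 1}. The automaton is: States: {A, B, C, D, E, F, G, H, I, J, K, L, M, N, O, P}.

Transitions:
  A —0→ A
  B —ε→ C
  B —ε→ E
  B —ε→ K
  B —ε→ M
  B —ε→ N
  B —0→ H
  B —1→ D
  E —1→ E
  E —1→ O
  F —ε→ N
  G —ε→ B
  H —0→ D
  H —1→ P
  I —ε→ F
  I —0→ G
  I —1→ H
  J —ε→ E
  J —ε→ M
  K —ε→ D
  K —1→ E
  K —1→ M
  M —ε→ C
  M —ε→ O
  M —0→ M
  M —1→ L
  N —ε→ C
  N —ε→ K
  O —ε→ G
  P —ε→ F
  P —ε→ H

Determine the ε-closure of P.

Start with {P}.
From P via ε: add F, H.
From F via ε: add N.
From N via ε: add C, K.
From K via ε: add D.
No new states can be added; the closed set is {C, D, F, H, K, N, P}.

{C, D, F, H, K, N, P}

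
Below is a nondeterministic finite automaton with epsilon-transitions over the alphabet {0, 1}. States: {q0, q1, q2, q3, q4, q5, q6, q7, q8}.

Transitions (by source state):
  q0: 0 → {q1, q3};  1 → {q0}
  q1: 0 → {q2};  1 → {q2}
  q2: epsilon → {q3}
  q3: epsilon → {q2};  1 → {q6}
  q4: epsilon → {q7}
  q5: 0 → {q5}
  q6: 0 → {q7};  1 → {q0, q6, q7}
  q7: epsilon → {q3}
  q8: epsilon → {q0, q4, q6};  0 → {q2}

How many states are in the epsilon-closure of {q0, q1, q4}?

Start with {q0, q1, q4}.
From q4 via epsilon: add q7.
From q7 via epsilon: add q3.
From q3 via epsilon: add q2.
epsilon-closure = {q0, q1, q2, q3, q4, q7}, which has 6 states.

6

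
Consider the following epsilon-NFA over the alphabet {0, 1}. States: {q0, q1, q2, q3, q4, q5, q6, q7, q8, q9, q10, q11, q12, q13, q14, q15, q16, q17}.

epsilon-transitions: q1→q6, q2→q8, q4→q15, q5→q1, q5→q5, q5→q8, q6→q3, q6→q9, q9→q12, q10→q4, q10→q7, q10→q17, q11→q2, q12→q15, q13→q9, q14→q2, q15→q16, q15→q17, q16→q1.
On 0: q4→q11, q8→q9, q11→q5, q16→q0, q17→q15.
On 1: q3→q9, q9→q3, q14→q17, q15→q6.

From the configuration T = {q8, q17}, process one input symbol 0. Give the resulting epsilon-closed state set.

{q1, q3, q6, q9, q12, q15, q16, q17}

q8 on 0 → {q9}.
q17 on 0 → {q15}.
Union after reading 0: {q9, q15}.
Now take the epsilon-closure:
From q9 via epsilon: add q12.
From q15 via epsilon: add q16, q17.
From q16 via epsilon: add q1.
From q1 via epsilon: add q6.
From q6 via epsilon: add q3.
No new states can be added; the closed set is {q1, q3, q6, q9, q12, q15, q16, q17}.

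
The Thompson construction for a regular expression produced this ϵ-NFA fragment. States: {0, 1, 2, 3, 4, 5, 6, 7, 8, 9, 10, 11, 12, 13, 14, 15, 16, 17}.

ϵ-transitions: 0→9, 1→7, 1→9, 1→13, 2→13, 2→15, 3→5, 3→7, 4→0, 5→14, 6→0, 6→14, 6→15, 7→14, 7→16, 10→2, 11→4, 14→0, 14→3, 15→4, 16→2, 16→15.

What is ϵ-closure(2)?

Start with {2}.
From 2 via ϵ: add 13, 15.
From 15 via ϵ: add 4.
From 4 via ϵ: add 0.
From 0 via ϵ: add 9.
No new states can be added; the closed set is {0, 2, 4, 9, 13, 15}.

{0, 2, 4, 9, 13, 15}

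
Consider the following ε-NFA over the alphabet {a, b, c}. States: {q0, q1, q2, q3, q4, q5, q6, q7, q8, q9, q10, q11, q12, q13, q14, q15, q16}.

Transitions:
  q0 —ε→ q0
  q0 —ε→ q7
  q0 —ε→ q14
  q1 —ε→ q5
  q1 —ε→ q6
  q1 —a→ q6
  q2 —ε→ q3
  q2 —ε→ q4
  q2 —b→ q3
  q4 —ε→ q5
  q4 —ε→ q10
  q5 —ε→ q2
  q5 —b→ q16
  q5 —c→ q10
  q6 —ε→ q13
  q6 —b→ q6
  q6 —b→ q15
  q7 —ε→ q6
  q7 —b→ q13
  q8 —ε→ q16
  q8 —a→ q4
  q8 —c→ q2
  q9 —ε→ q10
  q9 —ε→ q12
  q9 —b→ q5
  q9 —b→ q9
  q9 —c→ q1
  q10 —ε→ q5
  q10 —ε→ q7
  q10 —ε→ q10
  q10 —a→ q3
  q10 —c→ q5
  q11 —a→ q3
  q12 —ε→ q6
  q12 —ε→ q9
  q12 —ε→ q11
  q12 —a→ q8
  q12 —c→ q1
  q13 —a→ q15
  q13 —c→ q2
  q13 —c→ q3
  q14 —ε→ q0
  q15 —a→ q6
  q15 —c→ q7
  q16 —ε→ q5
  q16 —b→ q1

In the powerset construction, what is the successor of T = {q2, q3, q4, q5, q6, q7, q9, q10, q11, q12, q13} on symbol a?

{q2, q3, q4, q5, q6, q7, q8, q10, q13, q15, q16}

q10 on a → {q3}.
q11 on a → {q3}.
q12 on a → {q8}.
q13 on a → {q15}.
No a-transition from q2, q3, q4, q5, q6, q7, q9.
Union after reading a: {q3, q8, q15}.
Now take the ε-closure:
From q8 via ε: add q16.
From q16 via ε: add q5.
From q5 via ε: add q2.
From q2 via ε: add q4.
From q4 via ε: add q10.
From q10 via ε: add q7.
From q7 via ε: add q6.
From q6 via ε: add q13.
No new states can be added; the closed set is {q2, q3, q4, q5, q6, q7, q8, q10, q13, q15, q16}.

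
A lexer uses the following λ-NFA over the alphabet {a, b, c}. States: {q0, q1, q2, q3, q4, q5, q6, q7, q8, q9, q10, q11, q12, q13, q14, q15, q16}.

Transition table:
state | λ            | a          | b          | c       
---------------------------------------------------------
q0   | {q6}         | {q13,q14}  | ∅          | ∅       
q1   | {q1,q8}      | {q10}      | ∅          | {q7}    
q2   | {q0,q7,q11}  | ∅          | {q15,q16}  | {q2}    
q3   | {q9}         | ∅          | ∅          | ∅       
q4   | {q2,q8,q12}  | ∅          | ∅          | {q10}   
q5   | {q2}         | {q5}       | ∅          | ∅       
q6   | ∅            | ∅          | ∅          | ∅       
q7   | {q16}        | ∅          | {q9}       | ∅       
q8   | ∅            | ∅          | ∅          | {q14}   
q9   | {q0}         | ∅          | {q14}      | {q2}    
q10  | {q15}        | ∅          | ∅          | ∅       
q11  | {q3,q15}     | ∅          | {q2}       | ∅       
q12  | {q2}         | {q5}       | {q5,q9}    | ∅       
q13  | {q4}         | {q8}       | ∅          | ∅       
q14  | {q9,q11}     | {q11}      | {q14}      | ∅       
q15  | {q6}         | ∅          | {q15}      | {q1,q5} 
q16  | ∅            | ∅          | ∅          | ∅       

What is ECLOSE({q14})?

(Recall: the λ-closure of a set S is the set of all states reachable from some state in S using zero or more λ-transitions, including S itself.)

{q0, q3, q6, q9, q11, q14, q15}

Start with {q14}.
From q14 via λ: add q9, q11.
From q9 via λ: add q0.
From q11 via λ: add q3, q15.
From q0 via λ: add q6.
No new states can be added; the closed set is {q0, q3, q6, q9, q11, q14, q15}.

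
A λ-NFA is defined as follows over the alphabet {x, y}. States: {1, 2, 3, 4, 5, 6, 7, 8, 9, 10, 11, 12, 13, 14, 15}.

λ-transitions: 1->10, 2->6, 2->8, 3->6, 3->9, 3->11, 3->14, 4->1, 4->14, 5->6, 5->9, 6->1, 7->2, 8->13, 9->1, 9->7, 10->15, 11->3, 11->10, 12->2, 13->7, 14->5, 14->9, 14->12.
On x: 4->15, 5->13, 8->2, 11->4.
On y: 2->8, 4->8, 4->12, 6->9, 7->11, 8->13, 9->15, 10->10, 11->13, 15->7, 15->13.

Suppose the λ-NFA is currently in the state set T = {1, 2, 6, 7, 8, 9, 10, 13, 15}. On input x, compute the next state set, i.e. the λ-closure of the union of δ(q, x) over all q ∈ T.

8 on x → {2}.
No x-transition from 1, 2, 6, 7, 9, 10, 13, 15.
Union after reading x: {2}.
Now take the λ-closure:
From 2 via λ: add 6, 8.
From 6 via λ: add 1.
From 8 via λ: add 13.
From 1 via λ: add 10.
From 13 via λ: add 7.
From 10 via λ: add 15.
No new states can be added; the closed set is {1, 2, 6, 7, 8, 10, 13, 15}.

{1, 2, 6, 7, 8, 10, 13, 15}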